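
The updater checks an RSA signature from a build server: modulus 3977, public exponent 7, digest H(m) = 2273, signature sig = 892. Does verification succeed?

fails

Squares mod 3977: sig^1≡892, sig^2≡264, sig^4≡2087
7 = 4 + 2 + 1, so sig^7 ≡ 2087·264·892 ≡ 1704 (mod 3977)
sig^7 mod 3977 = 1704, but H(m) = 2273.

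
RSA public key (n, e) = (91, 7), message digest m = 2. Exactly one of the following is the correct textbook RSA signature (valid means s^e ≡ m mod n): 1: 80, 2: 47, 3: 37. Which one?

Candidate 1: Squares mod 91: 80^1≡80, 80^2≡30, 80^4≡81; 7 = 4 + 2 + 1, so 80^7 ≡ 81·30·80 ≡ 24 (mod 91)
Candidate 2: Squares mod 91: 47^1≡47, 47^2≡25, 47^4≡79; 7 = 4 + 2 + 1, so 47^7 ≡ 79·25·47 ≡ 5 (mod 91)
Candidate 3: Squares mod 91: 37^1≡37, 37^2≡4, 37^4≡16; 7 = 4 + 2 + 1, so 37^7 ≡ 16·4·37 ≡ 2 (mod 91)
  → matches m = 2

3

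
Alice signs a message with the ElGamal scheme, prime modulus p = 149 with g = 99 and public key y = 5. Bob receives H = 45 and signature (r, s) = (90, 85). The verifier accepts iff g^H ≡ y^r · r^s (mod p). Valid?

Left side g^H mod p:
Squares mod 149: 99^1≡99, 99^2≡116, 99^4≡46, 99^8≡30, 99^16≡6, 99^32≡36
45 = 32 + 8 + 4 + 1, so 99^45 ≡ 36·30·46·99 ≡ 128 (mod 149)
Right side y^r · r^s mod p:
Squares mod 149: 5^1≡5, 5^2≡25, 5^4≡29, 5^8≡96, 5^16≡127, 5^32≡37, 5^64≡28
90 = 64 + 16 + 8 + 2, so 5^90 ≡ 28·127·96·25 ≡ 127 (mod 149)
Squares mod 149: 90^1≡90, 90^2≡54, 90^4≡85, 90^8≡73, 90^16≡114, 90^32≡33, 90^64≡46
85 = 64 + 16 + 4 + 1, so 90^85 ≡ 46·114·85·90 ≡ 138 (mod 149)
127·138 = 17526 ≡ 93 (mod 149)
128 ≠ 93, so verification fails.

no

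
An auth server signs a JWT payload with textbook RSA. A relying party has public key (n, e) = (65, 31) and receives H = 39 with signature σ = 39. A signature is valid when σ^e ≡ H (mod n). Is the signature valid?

valid

Squares mod 65: σ^1≡39, σ^2≡26, σ^4≡26, σ^8≡26, σ^16≡26
31 = 16 + 8 + 4 + 2 + 1, so σ^31 ≡ 26·26·26·26·39 ≡ 39 (mod 65)
Since 39 equals the digest 39, verification succeeds.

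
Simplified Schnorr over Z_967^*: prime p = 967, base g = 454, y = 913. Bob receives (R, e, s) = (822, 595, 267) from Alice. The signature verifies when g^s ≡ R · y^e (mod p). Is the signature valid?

g^s mod p:
454^2 = 206116 ≡ 145
454^4 ≡ 145^2 = 21025 ≡ 718
454^8 ≡ 718^2 = 515524 ≡ 113
454^16 ≡ 113^2 = 12769 ≡ 198
454^32 ≡ 198^2 = 39204 ≡ 524
454^64 ≡ 524^2 = 274576 ≡ 915
454^128 ≡ 915^2 = 837225 ≡ 770
454^256 ≡ 770^2 = 592900 ≡ 129
267 = 256 + 8 + 2 + 1, so 454^267 ≡ 129·113·145·454 ≡ 493 (mod 967)
R · y^e mod p:
913^2 = 833569 ≡ 15
913^4 ≡ 15^2 = 225
913^8 ≡ 225^2 = 50625 ≡ 341
913^16 ≡ 341^2 = 116281 ≡ 241
913^32 ≡ 241^2 = 58081 ≡ 61
913^64 ≡ 61^2 = 3721 ≡ 820
913^128 ≡ 820^2 = 672400 ≡ 335
913^256 ≡ 335^2 = 112225 ≡ 53
913^512 ≡ 53^2 = 2809 ≡ 875
595 = 512 + 64 + 16 + 2 + 1, so 913^595 ≡ 875·820·241·15·913 ≡ 198 (mod 967)
822·198 = 162756 ≡ 300 (mod 967)
493 ≠ 300; the check fails.

invalid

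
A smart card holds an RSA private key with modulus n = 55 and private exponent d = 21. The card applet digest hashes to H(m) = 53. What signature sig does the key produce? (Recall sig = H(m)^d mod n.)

Squares mod 55: (H(m))^1≡53, (H(m))^2≡4, (H(m))^4≡16, (H(m))^8≡36, (H(m))^16≡31
21 = 16 + 4 + 1, so (H(m))^21 ≡ 31·16·53 ≡ 53 (mod 55)

53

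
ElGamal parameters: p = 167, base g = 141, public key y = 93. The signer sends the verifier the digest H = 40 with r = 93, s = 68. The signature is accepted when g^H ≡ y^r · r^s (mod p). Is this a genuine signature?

Left side g^H mod p:
141^2 = 19881 ≡ 8
141^4 ≡ 8^2 = 64
141^8 ≡ 64^2 = 4096 ≡ 88
141^16 ≡ 88^2 = 7744 ≡ 62
141^32 ≡ 62^2 = 3844 ≡ 3
40 = 32 + 8, so 141^40 ≡ 3·88 ≡ 97 (mod 167)
Right side y^r · r^s mod p:
93^2 = 8649 ≡ 132
93^4 ≡ 132^2 = 17424 ≡ 56
93^8 ≡ 56^2 = 3136 ≡ 130
93^16 ≡ 130^2 = 16900 ≡ 33
93^32 ≡ 33^2 = 1089 ≡ 87
93^64 ≡ 87^2 = 7569 ≡ 54
93 = 64 + 16 + 8 + 4 + 1, so 93^93 ≡ 54·33·130·56·93 ≡ 126 (mod 167)
93^2 = 8649 ≡ 132
93^4 ≡ 132^2 = 17424 ≡ 56
93^8 ≡ 56^2 = 3136 ≡ 130
93^16 ≡ 130^2 = 16900 ≡ 33
93^32 ≡ 33^2 = 1089 ≡ 87
93^64 ≡ 87^2 = 7569 ≡ 54
68 = 64 + 4, so 93^68 ≡ 54·56 ≡ 18 (mod 167)
126·18 = 2268 ≡ 97 (mod 167)
97 ≡ 97 (mod 167), so the signature is genuine.

genuine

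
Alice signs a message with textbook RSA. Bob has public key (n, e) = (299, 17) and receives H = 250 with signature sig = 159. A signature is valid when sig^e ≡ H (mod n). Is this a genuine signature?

forged

sig^2 ≡ 159^2 = 25281 ≡ 165
sig^4 ≡ 165^2 = 27225 ≡ 16
sig^8 ≡ 16^2 = 256
sig^16 ≡ 256^2 = 65536 ≡ 55
17 = 16 + 1, so sig^17 ≡ 55·159 ≡ 74 (mod 299)
The recovered value 74 does not match the digest 250.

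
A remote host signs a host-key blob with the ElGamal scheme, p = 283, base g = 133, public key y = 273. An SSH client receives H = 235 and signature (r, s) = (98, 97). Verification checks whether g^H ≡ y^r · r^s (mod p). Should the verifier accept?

accept

Left side g^H mod p:
133^2 = 17689 ≡ 143
133^4 ≡ 143^2 = 20449 ≡ 73
133^8 ≡ 73^2 = 5329 ≡ 235
133^16 ≡ 235^2 = 55225 ≡ 40
133^32 ≡ 40^2 = 1600 ≡ 185
133^64 ≡ 185^2 = 34225 ≡ 265
133^128 ≡ 265^2 = 70225 ≡ 41
235 = 128 + 64 + 32 + 8 + 2 + 1, so 133^235 ≡ 41·265·185·235·143·133 ≡ 239 (mod 283)
Right side y^r · r^s mod p:
273^2 = 74529 ≡ 100
273^4 ≡ 100^2 = 10000 ≡ 95
273^8 ≡ 95^2 = 9025 ≡ 252
273^16 ≡ 252^2 = 63504 ≡ 112
273^32 ≡ 112^2 = 12544 ≡ 92
273^64 ≡ 92^2 = 8464 ≡ 257
98 = 64 + 32 + 2, so 273^98 ≡ 257·92·100 ≡ 218 (mod 283)
98^2 = 9604 ≡ 265
98^4 ≡ 265^2 = 70225 ≡ 41
98^8 ≡ 41^2 = 1681 ≡ 266
98^16 ≡ 266^2 = 70756 ≡ 6
98^32 ≡ 6^2 = 36
98^64 ≡ 36^2 = 1296 ≡ 164
97 = 64 + 32 + 1, so 98^97 ≡ 164·36·98 ≡ 140 (mod 283)
218·140 = 30520 ≡ 239 (mod 283)
239 ≡ 239 (mod 283), so the signature is genuine.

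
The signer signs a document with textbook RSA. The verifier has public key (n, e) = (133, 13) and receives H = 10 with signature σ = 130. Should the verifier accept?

reject

σ^2 ≡ 130^2 = 16900 ≡ 9
σ^4 ≡ 9^2 = 81
σ^8 ≡ 81^2 = 6561 ≡ 44
13 = 8 + 4 + 1, so σ^13 ≡ 44·81·130 ≡ 81 (mod 133)
The recovered value 81 does not match the digest 10.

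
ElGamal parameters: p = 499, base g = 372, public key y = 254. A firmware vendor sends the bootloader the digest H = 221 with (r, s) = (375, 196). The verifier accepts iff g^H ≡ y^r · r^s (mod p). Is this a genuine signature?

genuine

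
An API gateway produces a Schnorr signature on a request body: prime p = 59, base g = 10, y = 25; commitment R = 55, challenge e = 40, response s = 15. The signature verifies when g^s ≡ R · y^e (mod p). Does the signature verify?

verifies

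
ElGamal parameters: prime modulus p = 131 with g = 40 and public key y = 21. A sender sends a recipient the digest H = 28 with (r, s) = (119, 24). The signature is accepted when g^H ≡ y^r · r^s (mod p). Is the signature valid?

Left side g^H mod p:
Squares mod 131: 40^1≡40, 40^2≡28, 40^4≡129, 40^8≡4, 40^16≡16
28 = 16 + 8 + 4, so 40^28 ≡ 16·4·129 ≡ 3 (mod 131)
Right side y^r · r^s mod p:
Squares mod 131: 21^1≡21, 21^2≡48, 21^4≡77, 21^8≡34, 21^16≡108, 21^32≡5, 21^64≡25
119 = 64 + 32 + 16 + 4 + 2 + 1, so 21^119 ≡ 25·5·108·77·48·21 ≡ 55 (mod 131)
Squares mod 131: 119^1≡119, 119^2≡13, 119^4≡38, 119^8≡3, 119^16≡9
24 = 16 + 8, so 119^24 ≡ 9·3 ≡ 27 (mod 131)
55·27 = 1485 ≡ 44 (mod 131)
3 ≠ 44, so verification fails.

invalid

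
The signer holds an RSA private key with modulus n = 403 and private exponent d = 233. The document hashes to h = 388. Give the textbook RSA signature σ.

345

h^2 ≡ 388^2 = 150544 ≡ 225
h^4 ≡ 225^2 = 50625 ≡ 250
h^8 ≡ 250^2 = 62500 ≡ 35
h^16 ≡ 35^2 = 1225 ≡ 16
h^32 ≡ 16^2 = 256
h^64 ≡ 256^2 = 65536 ≡ 250
h^128 ≡ 250^2 = 62500 ≡ 35
233 = 128 + 64 + 32 + 8 + 1, so h^233 ≡ 35·250·256·35·388 ≡ 345 (mod 403)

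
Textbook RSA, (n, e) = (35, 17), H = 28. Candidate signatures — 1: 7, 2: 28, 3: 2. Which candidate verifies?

2

Candidate 1: Squares mod 35: 7^1≡7, 7^2≡14, 7^4≡21, 7^8≡21, 7^16≡21; 17 = 16 + 1, so 7^17 ≡ 21·7 ≡ 7 (mod 35)
Candidate 2: Squares mod 35: 28^1≡28, 28^2≡14, 28^4≡21, 28^8≡21, 28^16≡21; 17 = 16 + 1, so 28^17 ≡ 21·28 ≡ 28 (mod 35)
  → matches H = 28
Candidate 3: Squares mod 35: 2^1≡2, 2^2≡4, 2^4≡16, 2^8≡11, 2^16≡16; 17 = 16 + 1, so 2^17 ≡ 16·2 ≡ 32 (mod 35)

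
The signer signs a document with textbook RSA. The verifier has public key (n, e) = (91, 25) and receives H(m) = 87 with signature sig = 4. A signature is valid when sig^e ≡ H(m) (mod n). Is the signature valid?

invalid

sig^2 ≡ 4^2 = 16
sig^4 ≡ 16^2 = 256 ≡ 74
sig^8 ≡ 74^2 = 5476 ≡ 16
sig^16 ≡ 16^2 = 256 ≡ 74
25 = 16 + 8 + 1, so sig^25 ≡ 74·16·4 ≡ 4 (mod 91)
sig^25 mod 91 = 4, but H(m) = 87.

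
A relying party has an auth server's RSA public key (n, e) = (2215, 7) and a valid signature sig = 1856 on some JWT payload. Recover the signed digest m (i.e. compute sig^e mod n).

sig^2 ≡ 1856^2 = 3444736 ≡ 411
sig^4 ≡ 411^2 = 168921 ≡ 581
7 = 4 + 2 + 1, so sig^7 ≡ 581·411·1856 ≡ 1176 (mod 2215)

1176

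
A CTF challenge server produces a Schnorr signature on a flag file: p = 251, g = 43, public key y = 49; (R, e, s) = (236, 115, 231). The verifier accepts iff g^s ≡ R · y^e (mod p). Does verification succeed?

fails

g^s mod p:
Squares mod 251: 43^1≡43, 43^2≡92, 43^4≡181, 43^8≡131, 43^16≡93, 43^32≡115, 43^64≡173, 43^128≡60
231 = 128 + 64 + 32 + 4 + 2 + 1, so 43^231 ≡ 60·173·115·181·92·43 ≡ 238 (mod 251)
R · y^e mod p:
Squares mod 251: 49^1≡49, 49^2≡142, 49^4≡84, 49^8≡28, 49^16≡31, 49^32≡208, 49^64≡92
115 = 64 + 32 + 16 + 2 + 1, so 49^115 ≡ 92·208·31·142·49 ≡ 69 (mod 251)
236·69 = 16284 ≡ 220 (mod 251)
238 ≠ 220; the check fails.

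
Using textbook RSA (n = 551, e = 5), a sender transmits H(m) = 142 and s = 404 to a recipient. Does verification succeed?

passes

s^2 ≡ 404^2 = 163216 ≡ 120
s^4 ≡ 120^2 = 14400 ≡ 74
5 = 4 + 1, so s^5 ≡ 74·404 ≡ 142 (mod 551)
142 = H(m), so the signature checks out.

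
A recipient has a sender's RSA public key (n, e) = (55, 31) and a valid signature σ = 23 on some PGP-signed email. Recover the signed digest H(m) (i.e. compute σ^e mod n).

12

Squares mod 55: σ^1≡23, σ^2≡34, σ^4≡1, σ^8≡1, σ^16≡1
31 = 16 + 8 + 4 + 2 + 1, so σ^31 ≡ 1·1·1·34·23 ≡ 12 (mod 55)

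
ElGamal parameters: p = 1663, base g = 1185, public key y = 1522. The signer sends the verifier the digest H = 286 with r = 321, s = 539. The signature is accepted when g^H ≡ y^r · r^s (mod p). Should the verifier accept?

accept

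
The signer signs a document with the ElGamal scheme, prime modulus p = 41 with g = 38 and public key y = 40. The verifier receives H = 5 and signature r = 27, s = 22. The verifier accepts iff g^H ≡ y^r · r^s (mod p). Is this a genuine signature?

forged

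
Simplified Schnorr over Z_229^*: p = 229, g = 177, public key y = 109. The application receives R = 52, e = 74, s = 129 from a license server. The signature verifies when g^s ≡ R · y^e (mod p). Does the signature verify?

verifies

g^s mod p:
177^2 = 31329 ≡ 185
177^4 ≡ 185^2 = 34225 ≡ 104
177^8 ≡ 104^2 = 10816 ≡ 53
177^16 ≡ 53^2 = 2809 ≡ 61
177^32 ≡ 61^2 = 3721 ≡ 57
177^64 ≡ 57^2 = 3249 ≡ 43
177^128 ≡ 43^2 = 1849 ≡ 17
129 = 128 + 1, so 177^129 ≡ 17·177 ≡ 32 (mod 229)
R · y^e mod p:
109^2 = 11881 ≡ 202
109^4 ≡ 202^2 = 40804 ≡ 42
109^8 ≡ 42^2 = 1764 ≡ 161
109^16 ≡ 161^2 = 25921 ≡ 44
109^32 ≡ 44^2 = 1936 ≡ 104
109^64 ≡ 104^2 = 10816 ≡ 53
74 = 64 + 8 + 2, so 109^74 ≡ 53·161·202 ≡ 212 (mod 229)
52·212 = 11024 ≡ 32 (mod 229)
32 ≡ 32 (mod 229); signature holds.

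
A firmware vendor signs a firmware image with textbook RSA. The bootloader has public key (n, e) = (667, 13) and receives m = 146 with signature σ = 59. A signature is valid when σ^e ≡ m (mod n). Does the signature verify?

verifies

σ^13 mod 667 = 146
σ^13 mod 667 = 146 matches m.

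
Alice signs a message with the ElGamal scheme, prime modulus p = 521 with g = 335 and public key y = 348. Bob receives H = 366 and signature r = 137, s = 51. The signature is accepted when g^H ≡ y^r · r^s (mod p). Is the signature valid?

Left side g^H mod p:
Squares mod 521: 335^1≡335, 335^2≡210, 335^4≡336, 335^8≡360, 335^16≡392, 335^32≡490, 335^64≡440, 335^128≡309, 335^256≡138
366 = 256 + 64 + 32 + 8 + 4 + 2, so 335^366 ≡ 138·440·490·360·336·210 ≡ 481 (mod 521)
Right side y^r · r^s mod p:
Squares mod 521: 348^1≡348, 348^2≡232, 348^4≡161, 348^8≡392, 348^16≡490, 348^32≡440, 348^64≡309, 348^128≡138
137 = 128 + 8 + 1, so 348^137 ≡ 138·392·348 ≡ 115 (mod 521)
Squares mod 521: 137^1≡137, 137^2≡13, 137^4≡169, 137^8≡427, 137^16≡500, 137^32≡441
51 = 32 + 16 + 2 + 1, so 137^51 ≡ 441·500·13·137 ≡ 498 (mod 521)
115·498 = 57270 ≡ 481 (mod 521)
481 ≡ 481 (mod 521), so the signature is genuine.

valid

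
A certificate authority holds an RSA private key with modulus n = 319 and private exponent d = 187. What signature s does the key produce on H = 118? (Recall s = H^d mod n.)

H^2 ≡ 118^2 = 13924 ≡ 207
H^4 ≡ 207^2 = 42849 ≡ 103
H^8 ≡ 103^2 = 10609 ≡ 82
H^16 ≡ 82^2 = 6724 ≡ 25
H^32 ≡ 25^2 = 625 ≡ 306
H^64 ≡ 306^2 = 93636 ≡ 169
H^128 ≡ 169^2 = 28561 ≡ 170
187 = 128 + 32 + 16 + 8 + 2 + 1, so H^187 ≡ 170·306·25·82·207·118 ≡ 200 (mod 319)

200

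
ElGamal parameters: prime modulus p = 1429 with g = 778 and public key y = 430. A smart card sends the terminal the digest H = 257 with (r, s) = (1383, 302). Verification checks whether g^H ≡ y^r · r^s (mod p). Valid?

yes

Left side g^H mod p:
778^2 = 605284 ≡ 817
778^4 ≡ 817^2 = 667489 ≡ 146
778^8 ≡ 146^2 = 21316 ≡ 1310
778^16 ≡ 1310^2 = 1716100 ≡ 1300
778^32 ≡ 1300^2 = 1690000 ≡ 922
778^64 ≡ 922^2 = 850084 ≡ 1258
778^128 ≡ 1258^2 = 1582564 ≡ 661
778^256 ≡ 661^2 = 436921 ≡ 1076
257 = 256 + 1, so 778^257 ≡ 1076·778 ≡ 1163 (mod 1429)
Right side y^r · r^s mod p:
430^2 = 184900 ≡ 559
430^4 ≡ 559^2 = 312481 ≡ 959
430^8 ≡ 959^2 = 919681 ≡ 834
430^16 ≡ 834^2 = 695556 ≡ 1062
430^32 ≡ 1062^2 = 1127844 ≡ 363
430^64 ≡ 363^2 = 131769 ≡ 301
430^128 ≡ 301^2 = 90601 ≡ 574
430^256 ≡ 574^2 = 329476 ≡ 806
430^512 ≡ 806^2 = 649636 ≡ 870
430^1024 ≡ 870^2 = 756900 ≡ 959
1383 = 1024 + 256 + 64 + 32 + 4 + 2 + 1, so 430^1383 ≡ 959·806·301·363·959·559·430 ≡ 890 (mod 1429)
1383^2 = 1912689 ≡ 687
1383^4 ≡ 687^2 = 471969 ≡ 399
1383^8 ≡ 399^2 = 159201 ≡ 582
1383^16 ≡ 582^2 = 338724 ≡ 51
1383^32 ≡ 51^2 = 2601 ≡ 1172
1383^64 ≡ 1172^2 = 1373584 ≡ 315
1383^128 ≡ 315^2 = 99225 ≡ 624
1383^256 ≡ 624^2 = 389376 ≡ 688
302 = 256 + 32 + 8 + 4 + 2, so 1383^302 ≡ 688·1172·582·399·687 ≡ 1114 (mod 1429)
890·1114 = 991460 ≡ 1163 (mod 1429)
1163 ≡ 1163 (mod 1429), so the signature is genuine.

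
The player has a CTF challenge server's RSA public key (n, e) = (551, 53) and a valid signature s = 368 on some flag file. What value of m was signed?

239

Squares mod 551: s^1≡368, s^2≡429, s^4≡7, s^8≡49, s^16≡197, s^32≡239
53 = 32 + 16 + 4 + 1, so s^53 ≡ 239·197·7·368 ≡ 239 (mod 551)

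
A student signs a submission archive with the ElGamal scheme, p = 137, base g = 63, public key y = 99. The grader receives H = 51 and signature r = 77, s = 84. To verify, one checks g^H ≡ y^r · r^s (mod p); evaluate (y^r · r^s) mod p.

136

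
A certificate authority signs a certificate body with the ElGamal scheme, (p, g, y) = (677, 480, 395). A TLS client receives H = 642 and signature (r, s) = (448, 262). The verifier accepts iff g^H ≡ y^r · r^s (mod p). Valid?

no

Left side g^H mod p:
480^2 = 230400 ≡ 220
480^4 ≡ 220^2 = 48400 ≡ 333
480^8 ≡ 333^2 = 110889 ≡ 538
480^16 ≡ 538^2 = 289444 ≡ 365
480^32 ≡ 365^2 = 133225 ≡ 533
480^64 ≡ 533^2 = 284089 ≡ 426
480^128 ≡ 426^2 = 181476 ≡ 40
480^256 ≡ 40^2 = 1600 ≡ 246
480^512 ≡ 246^2 = 60516 ≡ 263
642 = 512 + 128 + 2, so 480^642 ≡ 263·40·220 ≡ 414 (mod 677)
Right side y^r · r^s mod p:
395^2 = 156025 ≡ 315
395^4 ≡ 315^2 = 99225 ≡ 383
395^8 ≡ 383^2 = 146689 ≡ 457
395^16 ≡ 457^2 = 208849 ≡ 333
395^32 ≡ 333^2 = 110889 ≡ 538
395^64 ≡ 538^2 = 289444 ≡ 365
395^128 ≡ 365^2 = 133225 ≡ 533
395^256 ≡ 533^2 = 284089 ≡ 426
448 = 256 + 128 + 64, so 395^448 ≡ 426·533·365 ≡ 538 (mod 677)
448^2 = 200704 ≡ 312
448^4 ≡ 312^2 = 97344 ≡ 533
448^8 ≡ 533^2 = 284089 ≡ 426
448^16 ≡ 426^2 = 181476 ≡ 40
448^32 ≡ 40^2 = 1600 ≡ 246
448^64 ≡ 246^2 = 60516 ≡ 263
448^128 ≡ 263^2 = 69169 ≡ 115
448^256 ≡ 115^2 = 13225 ≡ 362
262 = 256 + 4 + 2, so 448^262 ≡ 362·533·312 ≡ 312 (mod 677)
538·312 = 167856 ≡ 637 (mod 677)
414 ≠ 637, so verification fails.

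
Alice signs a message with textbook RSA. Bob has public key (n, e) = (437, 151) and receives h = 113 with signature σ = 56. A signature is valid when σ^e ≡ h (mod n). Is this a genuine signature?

σ^2 ≡ 56^2 = 3136 ≡ 77
σ^4 ≡ 77^2 = 5929 ≡ 248
σ^8 ≡ 248^2 = 61504 ≡ 324
σ^16 ≡ 324^2 = 104976 ≡ 96
σ^32 ≡ 96^2 = 9216 ≡ 39
σ^64 ≡ 39^2 = 1521 ≡ 210
σ^128 ≡ 210^2 = 44100 ≡ 400
151 = 128 + 16 + 4 + 2 + 1, so σ^151 ≡ 400·96·248·77·56 ≡ 113 (mod 437)
σ^151 mod 437 = 113 matches h.

genuine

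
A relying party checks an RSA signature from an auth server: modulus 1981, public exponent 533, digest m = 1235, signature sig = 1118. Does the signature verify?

verifies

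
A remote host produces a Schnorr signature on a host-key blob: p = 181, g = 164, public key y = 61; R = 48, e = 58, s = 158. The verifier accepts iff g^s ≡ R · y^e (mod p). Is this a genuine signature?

g^s mod p:
164^2 = 26896 ≡ 108
164^4 ≡ 108^2 = 11664 ≡ 80
164^8 ≡ 80^2 = 6400 ≡ 65
164^16 ≡ 65^2 = 4225 ≡ 62
164^32 ≡ 62^2 = 3844 ≡ 43
164^64 ≡ 43^2 = 1849 ≡ 39
164^128 ≡ 39^2 = 1521 ≡ 73
158 = 128 + 16 + 8 + 4 + 2, so 164^158 ≡ 73·62·65·80·108 ≡ 138 (mod 181)
R · y^e mod p:
61^2 = 3721 ≡ 101
61^4 ≡ 101^2 = 10201 ≡ 65
61^8 ≡ 65^2 = 4225 ≡ 62
61^16 ≡ 62^2 = 3844 ≡ 43
61^32 ≡ 43^2 = 1849 ≡ 39
58 = 32 + 16 + 8 + 2, so 61^58 ≡ 39·43·62·101 ≡ 116 (mod 181)
48·116 = 5568 ≡ 138 (mod 181)
138 ≡ 138 (mod 181); signature holds.

genuine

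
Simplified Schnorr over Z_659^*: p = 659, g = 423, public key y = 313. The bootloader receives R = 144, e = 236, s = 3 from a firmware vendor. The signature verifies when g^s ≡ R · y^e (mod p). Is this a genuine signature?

forged

g^s mod p:
423^2 = 178929 ≡ 340
3 = 2 + 1, so 423^3 ≡ 340·423 ≡ 158 (mod 659)
R · y^e mod p:
313^2 = 97969 ≡ 437
313^4 ≡ 437^2 = 190969 ≡ 518
313^8 ≡ 518^2 = 268324 ≡ 111
313^16 ≡ 111^2 = 12321 ≡ 459
313^32 ≡ 459^2 = 210681 ≡ 460
313^64 ≡ 460^2 = 211600 ≡ 61
313^128 ≡ 61^2 = 3721 ≡ 426
236 = 128 + 64 + 32 + 8 + 4, so 313^236 ≡ 426·61·460·111·518 ≡ 484 (mod 659)
144·484 = 69696 ≡ 501 (mod 659)
158 ≠ 501; the check fails.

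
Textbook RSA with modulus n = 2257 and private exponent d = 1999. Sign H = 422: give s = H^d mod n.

503

H^2 ≡ 422^2 = 178084 ≡ 2038
H^4 ≡ 2038^2 = 4153444 ≡ 564
H^8 ≡ 564^2 = 318096 ≡ 2116
H^16 ≡ 2116^2 = 4477456 ≡ 1825
H^32 ≡ 1825^2 = 3330625 ≡ 1550
H^64 ≡ 1550^2 = 2402500 ≡ 1052
H^128 ≡ 1052^2 = 1106704 ≡ 774
H^256 ≡ 774^2 = 599076 ≡ 971
H^512 ≡ 971^2 = 942841 ≡ 1672
H^1024 ≡ 1672^2 = 2795584 ≡ 1418
1999 = 1024 + 512 + 256 + 128 + 64 + 8 + 4 + 2 + 1, so H^1999 ≡ 1418·1672·971·774·1052·2116·564·2038·422 ≡ 503 (mod 2257)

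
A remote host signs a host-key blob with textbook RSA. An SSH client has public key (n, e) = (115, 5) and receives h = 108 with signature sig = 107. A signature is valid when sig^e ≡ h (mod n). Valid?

sig^5 mod 115 = 7
The recovered value 7 does not match the digest 108.

no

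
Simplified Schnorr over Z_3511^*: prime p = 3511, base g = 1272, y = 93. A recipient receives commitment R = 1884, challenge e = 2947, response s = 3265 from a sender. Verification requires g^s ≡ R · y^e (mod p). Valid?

no

g^s mod p:
1272^2 = 1617984 ≡ 2924
1272^4 ≡ 2924^2 = 8549776 ≡ 491
1272^8 ≡ 491^2 = 241081 ≡ 2333
1272^16 ≡ 2333^2 = 5442889 ≡ 839
1272^32 ≡ 839^2 = 703921 ≡ 1721
1272^64 ≡ 1721^2 = 2961841 ≡ 2068
1272^128 ≡ 2068^2 = 4276624 ≡ 226
1272^256 ≡ 226^2 = 51076 ≡ 1922
1272^512 ≡ 1922^2 = 3694084 ≡ 512
1272^1024 ≡ 512^2 = 262144 ≡ 2330
1272^2048 ≡ 2330^2 = 5428900 ≡ 894
3265 = 2048 + 1024 + 128 + 64 + 1, so 1272^3265 ≡ 894·2330·226·2068·1272 ≡ 863 (mod 3511)
R · y^e mod p:
93^2 = 8649 ≡ 1627
93^4 ≡ 1627^2 = 2647129 ≡ 3346
93^8 ≡ 3346^2 = 11195716 ≡ 2648
93^16 ≡ 2648^2 = 7011904 ≡ 437
93^32 ≡ 437^2 = 190969 ≡ 1375
93^64 ≡ 1375^2 = 1890625 ≡ 1707
93^128 ≡ 1707^2 = 2913849 ≡ 3230
93^256 ≡ 3230^2 = 10432900 ≡ 1719
93^512 ≡ 1719^2 = 2954961 ≡ 2210
93^1024 ≡ 2210^2 = 4884100 ≡ 299
93^2048 ≡ 299^2 = 89401 ≡ 1626
2947 = 2048 + 512 + 256 + 128 + 2 + 1, so 93^2947 ≡ 1626·2210·1719·3230·1627·93 ≡ 1719 (mod 3511)
1884·1719 = 3238596 ≡ 1454 (mod 3511)
863 ≠ 1454; the check fails.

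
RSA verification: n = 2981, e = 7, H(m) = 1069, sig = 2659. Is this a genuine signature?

sig^2 ≡ 2659^2 = 7070281 ≡ 2330
sig^4 ≡ 2330^2 = 5428900 ≡ 499
7 = 4 + 2 + 1, so sig^7 ≡ 499·2330·2659 ≡ 1069 (mod 2981)
Since 1069 equals the digest 1069, verification succeeds.

genuine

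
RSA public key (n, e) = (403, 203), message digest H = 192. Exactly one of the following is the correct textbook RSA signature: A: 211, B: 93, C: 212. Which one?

Candidate A: 211^203 mod 403 = 191
Candidate B: 93^203 mod 403 = 124
Candidate C: 212^203 mod 403 = 192
  → matches H = 192

C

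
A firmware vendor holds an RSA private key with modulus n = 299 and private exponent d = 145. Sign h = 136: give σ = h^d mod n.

Squares mod 299: h^1≡136, h^2≡257, h^4≡269, h^8≡3, h^16≡9, h^32≡81, h^64≡282, h^128≡289
145 = 128 + 16 + 1, so h^145 ≡ 289·9·136 ≡ 19 (mod 299)

19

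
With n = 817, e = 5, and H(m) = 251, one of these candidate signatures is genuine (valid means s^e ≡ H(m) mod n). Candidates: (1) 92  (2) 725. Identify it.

Candidate 1: 92^2 = 8464 ≡ 294; 92^4 ≡ 294^2 = 86436 ≡ 651; 5 = 4 + 1, so 92^5 ≡ 651·92 ≡ 251 (mod 817)
  → matches H(m) = 251
Candidate 2: 725^2 = 525625 ≡ 294; 725^4 ≡ 294^2 = 86436 ≡ 651; 5 = 4 + 1, so 725^5 ≡ 651·725 ≡ 566 (mod 817)

1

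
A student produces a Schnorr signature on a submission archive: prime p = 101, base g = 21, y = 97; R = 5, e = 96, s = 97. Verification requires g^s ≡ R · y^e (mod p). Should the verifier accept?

reject

g^s mod p:
21^2 = 441 ≡ 37
21^4 ≡ 37^2 = 1369 ≡ 56
21^8 ≡ 56^2 = 3136 ≡ 5
21^16 ≡ 5^2 = 25
21^32 ≡ 25^2 = 625 ≡ 19
21^64 ≡ 19^2 = 361 ≡ 58
97 = 64 + 32 + 1, so 21^97 ≡ 58·19·21 ≡ 13 (mod 101)
R · y^e mod p:
97^2 = 9409 ≡ 16
97^4 ≡ 16^2 = 256 ≡ 54
97^8 ≡ 54^2 = 2916 ≡ 88
97^16 ≡ 88^2 = 7744 ≡ 68
97^32 ≡ 68^2 = 4624 ≡ 79
97^64 ≡ 79^2 = 6241 ≡ 80
96 = 64 + 32, so 97^96 ≡ 80·79 ≡ 58 (mod 101)
5·58 = 290 ≡ 88 (mod 101)
13 ≠ 88; the check fails.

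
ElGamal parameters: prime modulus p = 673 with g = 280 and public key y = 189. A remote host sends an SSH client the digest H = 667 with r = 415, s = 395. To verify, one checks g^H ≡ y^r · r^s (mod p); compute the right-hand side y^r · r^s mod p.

633

189^2 = 35721 ≡ 52
189^4 ≡ 52^2 = 2704 ≡ 12
189^8 ≡ 12^2 = 144
189^16 ≡ 144^2 = 20736 ≡ 546
189^32 ≡ 546^2 = 298116 ≡ 650
189^64 ≡ 650^2 = 422500 ≡ 529
189^128 ≡ 529^2 = 279841 ≡ 546
189^256 ≡ 546^2 = 298116 ≡ 650
415 = 256 + 128 + 16 + 8 + 4 + 2 + 1, so 189^415 ≡ 650·546·546·144·12·52·189 ≡ 257 (mod 673)
415^2 = 172225 ≡ 610
415^4 ≡ 610^2 = 372100 ≡ 604
415^8 ≡ 604^2 = 364816 ≡ 50
415^16 ≡ 50^2 = 2500 ≡ 481
415^32 ≡ 481^2 = 231361 ≡ 522
415^64 ≡ 522^2 = 272484 ≡ 592
415^128 ≡ 592^2 = 350464 ≡ 504
415^256 ≡ 504^2 = 254016 ≡ 295
395 = 256 + 128 + 8 + 2 + 1, so 415^395 ≡ 295·504·50·610·415 ≡ 246 (mod 673)
y^r · r^s ≡ 257·246 = 63222 ≡ 633 (mod 673)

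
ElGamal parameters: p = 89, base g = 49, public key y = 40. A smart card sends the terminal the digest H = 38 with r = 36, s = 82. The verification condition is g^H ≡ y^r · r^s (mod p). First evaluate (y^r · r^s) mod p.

40^36 mod 89 = 39
36^82 mod 89 = 87
y^r · r^s ≡ 39·87 = 3393 ≡ 11 (mod 89)

11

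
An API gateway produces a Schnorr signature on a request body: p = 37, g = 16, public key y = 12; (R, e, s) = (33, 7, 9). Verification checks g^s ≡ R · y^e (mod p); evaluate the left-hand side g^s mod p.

Squares mod 37: 16^1≡16, 16^2≡34, 16^4≡9, 16^8≡7
9 = 8 + 1, so 16^9 ≡ 7·16 ≡ 1 (mod 37)

1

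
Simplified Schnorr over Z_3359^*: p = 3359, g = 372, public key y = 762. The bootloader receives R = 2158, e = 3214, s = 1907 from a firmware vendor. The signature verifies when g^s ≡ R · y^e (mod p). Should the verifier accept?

reject

g^s mod p:
Squares mod 3359: 372^1≡372, 372^2≡665, 372^4≡2196, 372^8≡2251, 372^16≡1629, 372^32≡31, 372^64≡961, 372^128≡3155, 372^256≡1308, 372^512≡1133, 372^1024≡551
1907 = 1024 + 512 + 256 + 64 + 32 + 16 + 2 + 1, so 372^1907 ≡ 551·1133·1308·961·31·1629·665·372 ≡ 122 (mod 3359)
R · y^e mod p:
Squares mod 3359: 762^1≡762, 762^2≡2896, 762^4≡2752, 762^8≡2318, 762^16≡2083, 762^32≡2420, 762^64≡1663, 762^128≡1112, 762^256≡432, 762^512≡1879, 762^1024≡332, 762^2048≡2736
3214 = 2048 + 1024 + 128 + 8 + 4 + 2, so 762^3214 ≡ 2736·332·1112·2318·2752·2896 ≡ 563 (mod 3359)
2158·563 = 1214954 ≡ 2355 (mod 3359)
122 ≠ 2355; the check fails.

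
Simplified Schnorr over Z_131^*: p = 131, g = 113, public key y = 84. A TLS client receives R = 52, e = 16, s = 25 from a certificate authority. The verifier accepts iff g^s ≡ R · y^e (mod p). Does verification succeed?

fails

g^s mod p:
113^25 mod 131 = 80
R · y^e mod p:
84^16 mod 131 = 60
52·60 = 3120 ≡ 107 (mod 131)
80 ≠ 107; the check fails.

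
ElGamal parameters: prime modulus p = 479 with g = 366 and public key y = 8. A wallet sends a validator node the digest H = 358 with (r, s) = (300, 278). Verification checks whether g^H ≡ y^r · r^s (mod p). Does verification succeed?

fails

Left side g^H mod p:
366^2 = 133956 ≡ 315
366^4 ≡ 315^2 = 99225 ≡ 72
366^8 ≡ 72^2 = 5184 ≡ 394
366^16 ≡ 394^2 = 155236 ≡ 40
366^32 ≡ 40^2 = 1600 ≡ 163
366^64 ≡ 163^2 = 26569 ≡ 224
366^128 ≡ 224^2 = 50176 ≡ 360
366^256 ≡ 360^2 = 129600 ≡ 270
358 = 256 + 64 + 32 + 4 + 2, so 366^358 ≡ 270·224·163·72·315 ≡ 206 (mod 479)
Right side y^r · r^s mod p:
8^2 = 64
8^4 ≡ 64^2 = 4096 ≡ 264
8^8 ≡ 264^2 = 69696 ≡ 241
8^16 ≡ 241^2 = 58081 ≡ 122
8^32 ≡ 122^2 = 14884 ≡ 35
8^64 ≡ 35^2 = 1225 ≡ 267
8^128 ≡ 267^2 = 71289 ≡ 397
8^256 ≡ 397^2 = 157609 ≡ 18
300 = 256 + 32 + 8 + 4, so 8^300 ≡ 18·35·241·264 ≡ 400 (mod 479)
300^2 = 90000 ≡ 427
300^4 ≡ 427^2 = 182329 ≡ 309
300^8 ≡ 309^2 = 95481 ≡ 160
300^16 ≡ 160^2 = 25600 ≡ 213
300^32 ≡ 213^2 = 45369 ≡ 343
300^64 ≡ 343^2 = 117649 ≡ 294
300^128 ≡ 294^2 = 86436 ≡ 216
300^256 ≡ 216^2 = 46656 ≡ 193
278 = 256 + 16 + 4 + 2, so 300^278 ≡ 193·213·309·427 ≡ 151 (mod 479)
400·151 = 60400 ≡ 46 (mod 479)
206 ≠ 46, so verification fails.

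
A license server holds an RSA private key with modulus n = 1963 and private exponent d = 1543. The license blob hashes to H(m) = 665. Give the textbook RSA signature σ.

(H(m))^2 ≡ 665^2 = 442225 ≡ 550
(H(m))^4 ≡ 550^2 = 302500 ≡ 198
(H(m))^8 ≡ 198^2 = 39204 ≡ 1907
(H(m))^16 ≡ 1907^2 = 3636649 ≡ 1173
(H(m))^32 ≡ 1173^2 = 1375929 ≡ 1829
(H(m))^64 ≡ 1829^2 = 3345241 ≡ 289
(H(m))^128 ≡ 289^2 = 83521 ≡ 1075
(H(m))^256 ≡ 1075^2 = 1155625 ≡ 1381
(H(m))^512 ≡ 1381^2 = 1907161 ≡ 1088
(H(m))^1024 ≡ 1088^2 = 1183744 ≡ 55
1543 = 1024 + 512 + 4 + 2 + 1, so (H(m))^1543 ≡ 55·1088·198·550·665 ≡ 1883 (mod 1963)

1883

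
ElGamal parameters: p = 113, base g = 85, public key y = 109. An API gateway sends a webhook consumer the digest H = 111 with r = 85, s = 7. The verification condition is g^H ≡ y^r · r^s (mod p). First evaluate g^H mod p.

85^2 = 7225 ≡ 106
85^4 ≡ 106^2 = 11236 ≡ 49
85^8 ≡ 49^2 = 2401 ≡ 28
85^16 ≡ 28^2 = 784 ≡ 106
85^32 ≡ 106^2 = 11236 ≡ 49
85^64 ≡ 49^2 = 2401 ≡ 28
111 = 64 + 32 + 8 + 4 + 2 + 1, so 85^111 ≡ 28·49·28·49·106·85 ≡ 4 (mod 113)

4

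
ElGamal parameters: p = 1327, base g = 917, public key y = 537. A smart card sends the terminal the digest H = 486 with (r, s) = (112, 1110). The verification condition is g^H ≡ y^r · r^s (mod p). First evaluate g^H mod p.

936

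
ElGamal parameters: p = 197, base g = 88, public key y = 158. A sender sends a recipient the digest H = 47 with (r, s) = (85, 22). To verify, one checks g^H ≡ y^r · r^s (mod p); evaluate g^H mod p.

88^47 mod 197 = 42

42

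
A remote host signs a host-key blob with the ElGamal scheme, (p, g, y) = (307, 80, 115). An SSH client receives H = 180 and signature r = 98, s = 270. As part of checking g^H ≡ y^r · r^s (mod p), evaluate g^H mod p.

299

80^2 = 6400 ≡ 260
80^4 ≡ 260^2 = 67600 ≡ 60
80^8 ≡ 60^2 = 3600 ≡ 223
80^16 ≡ 223^2 = 49729 ≡ 302
80^32 ≡ 302^2 = 91204 ≡ 25
80^64 ≡ 25^2 = 625 ≡ 11
80^128 ≡ 11^2 = 121
180 = 128 + 32 + 16 + 4, so 80^180 ≡ 121·25·302·60 ≡ 299 (mod 307)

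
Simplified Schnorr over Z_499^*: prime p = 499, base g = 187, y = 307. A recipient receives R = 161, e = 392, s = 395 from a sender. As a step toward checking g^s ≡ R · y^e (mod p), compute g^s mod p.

345

187^2 = 34969 ≡ 39
187^4 ≡ 39^2 = 1521 ≡ 24
187^8 ≡ 24^2 = 576 ≡ 77
187^16 ≡ 77^2 = 5929 ≡ 440
187^32 ≡ 440^2 = 193600 ≡ 487
187^64 ≡ 487^2 = 237169 ≡ 144
187^128 ≡ 144^2 = 20736 ≡ 277
187^256 ≡ 277^2 = 76729 ≡ 382
395 = 256 + 128 + 8 + 2 + 1, so 187^395 ≡ 382·277·77·39·187 ≡ 345 (mod 499)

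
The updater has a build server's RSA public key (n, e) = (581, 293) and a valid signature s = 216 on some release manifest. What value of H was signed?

s^2 ≡ 216^2 = 46656 ≡ 176
s^4 ≡ 176^2 = 30976 ≡ 183
s^8 ≡ 183^2 = 33489 ≡ 372
s^16 ≡ 372^2 = 138384 ≡ 106
s^32 ≡ 106^2 = 11236 ≡ 197
s^64 ≡ 197^2 = 38809 ≡ 463
s^128 ≡ 463^2 = 214369 ≡ 561
s^256 ≡ 561^2 = 314721 ≡ 400
293 = 256 + 32 + 4 + 1, so s^293 ≡ 400·197·183·216 ≡ 328 (mod 581)

328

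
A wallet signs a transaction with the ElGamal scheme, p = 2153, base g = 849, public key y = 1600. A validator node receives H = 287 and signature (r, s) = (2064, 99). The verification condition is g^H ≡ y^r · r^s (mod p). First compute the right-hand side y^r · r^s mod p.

175

1600^2 = 2560000 ≡ 83
1600^4 ≡ 83^2 = 6889 ≡ 430
1600^8 ≡ 430^2 = 184900 ≡ 1895
1600^16 ≡ 1895^2 = 3591025 ≡ 1974
1600^32 ≡ 1974^2 = 3896676 ≡ 1899
1600^64 ≡ 1899^2 = 3606201 ≡ 2079
1600^128 ≡ 2079^2 = 4322241 ≡ 1170
1600^256 ≡ 1170^2 = 1368900 ≡ 1745
1600^512 ≡ 1745^2 = 3045025 ≡ 683
1600^1024 ≡ 683^2 = 466489 ≡ 1441
1600^2048 ≡ 1441^2 = 2076481 ≡ 989
2064 = 2048 + 16, so 1600^2064 ≡ 989·1974 ≡ 1668 (mod 2153)
2064^2 = 4260096 ≡ 1462
2064^4 ≡ 1462^2 = 2137444 ≡ 1668
2064^8 ≡ 1668^2 = 2782224 ≡ 548
2064^16 ≡ 548^2 = 300304 ≡ 1037
2064^32 ≡ 1037^2 = 1075369 ≡ 1022
2064^64 ≡ 1022^2 = 1044484 ≡ 279
99 = 64 + 32 + 2 + 1, so 2064^99 ≡ 279·1022·1462·2064 ≡ 1287 (mod 2153)
y^r · r^s ≡ 1668·1287 = 2146716 ≡ 175 (mod 2153)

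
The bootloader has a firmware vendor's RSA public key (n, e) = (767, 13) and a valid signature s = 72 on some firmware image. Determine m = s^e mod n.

150

s^2 ≡ 72^2 = 5184 ≡ 582
s^4 ≡ 582^2 = 338724 ≡ 477
s^8 ≡ 477^2 = 227529 ≡ 497
13 = 8 + 4 + 1, so s^13 ≡ 497·477·72 ≡ 150 (mod 767)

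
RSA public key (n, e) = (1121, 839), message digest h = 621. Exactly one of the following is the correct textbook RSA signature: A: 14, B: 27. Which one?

A

Candidate A: 14^2 = 196; 14^4 ≡ 196^2 = 38416 ≡ 302; 14^8 ≡ 302^2 = 91204 ≡ 403; 14^16 ≡ 403^2 = 162409 ≡ 985; 14^32 ≡ 985^2 = 970225 ≡ 560; 14^64 ≡ 560^2 = 313600 ≡ 841; 14^128 ≡ 841^2 = 707281 ≡ 1051; 14^256 ≡ 1051^2 = 1104601 ≡ 416; 14^512 ≡ 416^2 = 173056 ≡ 422; 839 = 512 + 256 + 64 + 4 + 2 + 1, so 14^839 ≡ 422·416·841·302·196·14 ≡ 621 (mod 1121)
  → matches h = 621
Candidate B: 27^2 = 729; 27^4 ≡ 729^2 = 531441 ≡ 87; 27^8 ≡ 87^2 = 7569 ≡ 843; 27^16 ≡ 843^2 = 710649 ≡ 1056; 27^32 ≡ 1056^2 = 1115136 ≡ 862; 27^64 ≡ 862^2 = 743044 ≡ 942; 27^128 ≡ 942^2 = 887364 ≡ 653; 27^256 ≡ 653^2 = 426409 ≡ 429; 27^512 ≡ 429^2 = 184041 ≡ 197; 839 = 512 + 256 + 64 + 4 + 2 + 1, so 27^839 ≡ 197·429·942·87·729·27 ≡ 753 (mod 1121)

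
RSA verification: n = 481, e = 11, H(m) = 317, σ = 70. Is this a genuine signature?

σ^2 ≡ 70^2 = 4900 ≡ 90
σ^4 ≡ 90^2 = 8100 ≡ 404
σ^8 ≡ 404^2 = 163216 ≡ 157
11 = 8 + 2 + 1, so σ^11 ≡ 157·90·70 ≡ 164 (mod 481)
164 ≠ 317, so verification fails.

forged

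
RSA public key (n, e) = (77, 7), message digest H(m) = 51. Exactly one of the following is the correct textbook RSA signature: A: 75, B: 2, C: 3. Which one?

B

Candidate A: Squares mod 77: 75^1≡75, 75^2≡4, 75^4≡16; 7 = 4 + 2 + 1, so 75^7 ≡ 16·4·75 ≡ 26 (mod 77)
Candidate B: Squares mod 77: 2^1≡2, 2^2≡4, 2^4≡16; 7 = 4 + 2 + 1, so 2^7 ≡ 16·4·2 ≡ 51 (mod 77)
  → matches H(m) = 51
Candidate C: Squares mod 77: 3^1≡3, 3^2≡9, 3^4≡4; 7 = 4 + 2 + 1, so 3^7 ≡ 4·9·3 ≡ 31 (mod 77)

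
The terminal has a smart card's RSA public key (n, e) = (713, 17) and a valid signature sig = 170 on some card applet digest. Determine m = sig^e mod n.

302

sig^2 ≡ 170^2 = 28900 ≡ 380
sig^4 ≡ 380^2 = 144400 ≡ 374
sig^8 ≡ 374^2 = 139876 ≡ 128
sig^16 ≡ 128^2 = 16384 ≡ 698
17 = 16 + 1, so sig^17 ≡ 698·170 ≡ 302 (mod 713)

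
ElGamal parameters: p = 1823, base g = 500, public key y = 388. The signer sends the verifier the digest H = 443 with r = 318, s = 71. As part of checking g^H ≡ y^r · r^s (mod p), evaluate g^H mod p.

1751

500^2 = 250000 ≡ 249
500^4 ≡ 249^2 = 62001 ≡ 19
500^8 ≡ 19^2 = 361
500^16 ≡ 361^2 = 130321 ≡ 888
500^32 ≡ 888^2 = 788544 ≡ 1008
500^64 ≡ 1008^2 = 1016064 ≡ 653
500^128 ≡ 653^2 = 426409 ≡ 1650
500^256 ≡ 1650^2 = 2722500 ≡ 761
443 = 256 + 128 + 32 + 16 + 8 + 2 + 1, so 500^443 ≡ 761·1650·1008·888·361·249·500 ≡ 1751 (mod 1823)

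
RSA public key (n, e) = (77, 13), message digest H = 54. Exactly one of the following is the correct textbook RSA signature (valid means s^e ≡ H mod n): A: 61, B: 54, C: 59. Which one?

Candidate A: Squares mod 77: 61^1≡61, 61^2≡25, 61^4≡9, 61^8≡4; 13 = 8 + 4 + 1, so 61^13 ≡ 4·9·61 ≡ 40 (mod 77)
Candidate B: Squares mod 77: 54^1≡54, 54^2≡67, 54^4≡23, 54^8≡67; 13 = 8 + 4 + 1, so 54^13 ≡ 67·23·54 ≡ 54 (mod 77)
  → matches H = 54
Candidate C: Squares mod 77: 59^1≡59, 59^2≡16, 59^4≡25, 59^8≡9; 13 = 8 + 4 + 1, so 59^13 ≡ 9·25·59 ≡ 31 (mod 77)

B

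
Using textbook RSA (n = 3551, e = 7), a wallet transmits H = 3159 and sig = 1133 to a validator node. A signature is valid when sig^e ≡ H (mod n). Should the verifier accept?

reject

Squares mod 3551: sig^1≡1133, sig^2≡1778, sig^4≡894
7 = 4 + 2 + 1, so sig^7 ≡ 894·1778·1133 ≡ 392 (mod 3551)
sig^7 mod 3551 = 392, but H = 3159.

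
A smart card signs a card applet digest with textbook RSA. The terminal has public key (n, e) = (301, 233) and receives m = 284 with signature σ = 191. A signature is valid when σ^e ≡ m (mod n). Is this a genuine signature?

σ^2 ≡ 191^2 = 36481 ≡ 60
σ^4 ≡ 60^2 = 3600 ≡ 289
σ^8 ≡ 289^2 = 83521 ≡ 144
σ^16 ≡ 144^2 = 20736 ≡ 268
σ^32 ≡ 268^2 = 71824 ≡ 186
σ^64 ≡ 186^2 = 34596 ≡ 282
σ^128 ≡ 282^2 = 79524 ≡ 60
233 = 128 + 64 + 32 + 8 + 1, so σ^233 ≡ 60·282·186·144·191 ≡ 284 (mod 301)
σ^233 mod 301 = 284 matches m.

genuine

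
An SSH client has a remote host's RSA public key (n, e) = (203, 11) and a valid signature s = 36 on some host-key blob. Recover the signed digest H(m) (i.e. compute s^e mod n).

Squares mod 203: s^1≡36, s^2≡78, s^4≡197, s^8≡36
11 = 8 + 2 + 1, so s^11 ≡ 36·78·36 ≡ 197 (mod 203)

197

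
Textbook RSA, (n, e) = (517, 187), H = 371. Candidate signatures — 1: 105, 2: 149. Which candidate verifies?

2

Candidate 1: 105^2 = 11025 ≡ 168; 105^4 ≡ 168^2 = 28224 ≡ 306; 105^8 ≡ 306^2 = 93636 ≡ 59; 105^16 ≡ 59^2 = 3481 ≡ 379; 105^32 ≡ 379^2 = 143641 ≡ 432; 105^64 ≡ 432^2 = 186624 ≡ 504; 105^128 ≡ 504^2 = 254016 ≡ 169; 187 = 128 + 32 + 16 + 8 + 2 + 1, so 105^187 ≡ 169·432·379·59·168·105 ≡ 250 (mod 517)
Candidate 2: 149^2 = 22201 ≡ 487; 149^4 ≡ 487^2 = 237169 ≡ 383; 149^8 ≡ 383^2 = 146689 ≡ 378; 149^16 ≡ 378^2 = 142884 ≡ 192; 149^32 ≡ 192^2 = 36864 ≡ 157; 149^64 ≡ 157^2 = 24649 ≡ 350; 149^128 ≡ 350^2 = 122500 ≡ 488; 187 = 128 + 32 + 16 + 8 + 2 + 1, so 149^187 ≡ 488·157·192·378·487·149 ≡ 371 (mod 517)
  → matches H = 371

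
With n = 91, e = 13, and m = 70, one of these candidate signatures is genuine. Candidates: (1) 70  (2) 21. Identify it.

Candidate 1: Squares mod 91: 70^1≡70, 70^2≡77, 70^4≡14, 70^8≡14; 13 = 8 + 4 + 1, so 70^13 ≡ 14·14·70 ≡ 70 (mod 91)
  → matches m = 70
Candidate 2: Squares mod 91: 21^1≡21, 21^2≡77, 21^4≡14, 21^8≡14; 13 = 8 + 4 + 1, so 21^13 ≡ 14·14·21 ≡ 21 (mod 91)

1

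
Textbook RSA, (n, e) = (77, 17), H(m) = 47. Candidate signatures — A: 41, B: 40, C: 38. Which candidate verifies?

Candidate A: Squares mod 77: 41^1≡41, 41^2≡64, 41^4≡15, 41^8≡71, 41^16≡36; 17 = 16 + 1, so 41^17 ≡ 36·41 ≡ 13 (mod 77)
Candidate B: Squares mod 77: 40^1≡40, 40^2≡60, 40^4≡58, 40^8≡53, 40^16≡37; 17 = 16 + 1, so 40^17 ≡ 37·40 ≡ 17 (mod 77)
Candidate C: Squares mod 77: 38^1≡38, 38^2≡58, 38^4≡53, 38^8≡37, 38^16≡60; 17 = 16 + 1, so 38^17 ≡ 60·38 ≡ 47 (mod 77)
  → matches H(m) = 47

C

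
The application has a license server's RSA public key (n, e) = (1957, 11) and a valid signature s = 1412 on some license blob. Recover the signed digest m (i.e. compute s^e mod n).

s^2 ≡ 1412^2 = 1993744 ≡ 1518
s^4 ≡ 1518^2 = 2304324 ≡ 935
s^8 ≡ 935^2 = 874225 ≡ 1403
11 = 8 + 2 + 1, so s^11 ≡ 1403·1518·1412 ≡ 340 (mod 1957)

340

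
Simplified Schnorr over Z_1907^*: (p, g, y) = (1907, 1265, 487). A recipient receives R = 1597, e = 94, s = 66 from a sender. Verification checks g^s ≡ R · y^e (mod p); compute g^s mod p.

282

1265^66 mod 1907 = 282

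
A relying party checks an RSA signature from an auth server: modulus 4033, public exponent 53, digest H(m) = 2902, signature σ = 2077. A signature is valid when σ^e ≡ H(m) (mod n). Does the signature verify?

does not verify

σ^2 ≡ 2077^2 = 4313929 ≡ 2652
σ^4 ≡ 2652^2 = 7033104 ≡ 3585
σ^8 ≡ 3585^2 = 12852225 ≡ 3087
σ^16 ≡ 3087^2 = 9529569 ≡ 3623
σ^32 ≡ 3623^2 = 13126129 ≡ 2747
53 = 32 + 16 + 4 + 1, so σ^53 ≡ 2747·3623·3585·2077 ≡ 3833 (mod 4033)
3833 ≠ 2902, so verification fails.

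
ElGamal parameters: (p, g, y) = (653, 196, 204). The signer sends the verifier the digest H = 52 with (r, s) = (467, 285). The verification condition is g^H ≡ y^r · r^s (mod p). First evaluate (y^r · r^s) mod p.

492

204^2 = 41616 ≡ 477
204^4 ≡ 477^2 = 227529 ≡ 285
204^8 ≡ 285^2 = 81225 ≡ 253
204^16 ≡ 253^2 = 64009 ≡ 15
204^32 ≡ 15^2 = 225
204^64 ≡ 225^2 = 50625 ≡ 344
204^128 ≡ 344^2 = 118336 ≡ 143
204^256 ≡ 143^2 = 20449 ≡ 206
467 = 256 + 128 + 64 + 16 + 2 + 1, so 204^467 ≡ 206·143·344·15·477·204 ≡ 195 (mod 653)
467^2 = 218089 ≡ 640
467^4 ≡ 640^2 = 409600 ≡ 169
467^8 ≡ 169^2 = 28561 ≡ 482
467^16 ≡ 482^2 = 232324 ≡ 509
467^32 ≡ 509^2 = 259081 ≡ 493
467^64 ≡ 493^2 = 243049 ≡ 133
467^128 ≡ 133^2 = 17689 ≡ 58
467^256 ≡ 58^2 = 3364 ≡ 99
285 = 256 + 16 + 8 + 4 + 1, so 467^285 ≡ 99·509·482·169·467 ≡ 324 (mod 653)
y^r · r^s ≡ 195·324 = 63180 ≡ 492 (mod 653)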